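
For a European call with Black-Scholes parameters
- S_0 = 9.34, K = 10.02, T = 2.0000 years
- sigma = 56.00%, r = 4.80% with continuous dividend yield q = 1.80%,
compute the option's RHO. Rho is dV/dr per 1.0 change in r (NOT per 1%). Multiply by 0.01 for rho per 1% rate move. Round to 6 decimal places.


d1 = 0.3830033231; d2 = -0.4089562719
phi(d1) = 0.3707288649; exp(-qT) = 0.9646402935; exp(-rT) = 0.9084640161
N(d2) = 0.3412858760
Rho = K*T*exp(-rT)*N(d2) = 10.0200 * 2.0000 * 0.9084640161 * 0.3412858760 = 6.213321

Answer: Rho = 6.213321


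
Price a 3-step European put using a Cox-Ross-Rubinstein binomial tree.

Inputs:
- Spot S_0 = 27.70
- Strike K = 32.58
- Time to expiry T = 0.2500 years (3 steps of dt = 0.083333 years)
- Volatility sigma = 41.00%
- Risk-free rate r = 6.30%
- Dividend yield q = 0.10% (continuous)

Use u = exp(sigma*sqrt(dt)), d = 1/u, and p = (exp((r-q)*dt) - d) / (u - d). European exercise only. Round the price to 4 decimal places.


Answer: Price = V(0,0) = 5.1914

Derivation:
dt = T/N = 0.083333
u = exp(sigma*sqrt(dt)) = 1.125646; d = 1/u = 0.888379
p = (exp((r-q)*dt) - d) / (u - d) = 0.492277
Discount per step: exp(-r*dt) = 0.994764
Stock lattice S(k, i) with i counting down-moves:
  k=0: S(0,0) = 27.7000
  k=1: S(1,0) = 31.1804; S(1,1) = 24.6081
  k=2: S(2,0) = 35.0981; S(2,1) = 27.7000; S(2,2) = 21.8613
  k=3: S(3,0) = 39.5080; S(3,1) = 31.1804; S(3,2) = 24.6081; S(3,3) = 19.4211
Terminal payoffs V(N, i) = max(K - S_T, 0):
  V(3,0) = 0.000000; V(3,1) = 1.399615; V(3,2) = 7.971901; V(3,3) = 13.158863
Backward induction: V(k, i) = exp(-r*dt) * [p * V(k+1, i) + (1-p) * V(k+1, i+1)].
  V(2,0) = exp(-r*dt) * [p*0.000000 + (1-p)*1.399615] = 0.706895
  V(2,1) = exp(-r*dt) * [p*1.399615 + (1-p)*7.971901] = 4.711711
  V(2,2) = exp(-r*dt) * [p*7.971901 + (1-p)*13.158863] = 10.549906
  V(1,0) = exp(-r*dt) * [p*0.706895 + (1-p)*4.711711] = 2.725882
  V(1,1) = exp(-r*dt) * [p*4.711711 + (1-p)*10.549906] = 7.635702
  V(0,0) = exp(-r*dt) * [p*2.725882 + (1-p)*7.635702] = 5.191382


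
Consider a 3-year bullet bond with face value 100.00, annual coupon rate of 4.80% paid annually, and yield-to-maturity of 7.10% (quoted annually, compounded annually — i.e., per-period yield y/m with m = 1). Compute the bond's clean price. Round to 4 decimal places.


Answer: Price = 93.9751

Derivation:
Coupon per period c = face * coupon_rate / m = 4.800000
Periods per year m = 1; per-period yield y/m = 0.071000
Number of cashflows N = 3
Cashflows (t years, CF_t, discount factor 1/(1+y/m)^(m*t), PV):
  t = 1.0000: CF_t = 4.800000, DF = 0.933707, PV = 4.481793
  t = 2.0000: CF_t = 4.800000, DF = 0.871808, PV = 4.184680
  t = 3.0000: CF_t = 104.800000, DF = 0.814013, PV = 85.308611
Price P = sum_t PV_t = 93.975084


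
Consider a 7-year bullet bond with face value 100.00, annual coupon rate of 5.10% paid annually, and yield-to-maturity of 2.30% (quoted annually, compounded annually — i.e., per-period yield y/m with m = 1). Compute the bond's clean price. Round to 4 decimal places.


Coupon per period c = face * coupon_rate / m = 5.100000
Periods per year m = 1; per-period yield y/m = 0.023000
Number of cashflows N = 7
Cashflows (t years, CF_t, discount factor 1/(1+y/m)^(m*t), PV):
  t = 1.0000: CF_t = 5.100000, DF = 0.977517, PV = 4.985337
  t = 2.0000: CF_t = 5.100000, DF = 0.955540, PV = 4.873252
  t = 3.0000: CF_t = 5.100000, DF = 0.934056, PV = 4.763688
  t = 4.0000: CF_t = 5.100000, DF = 0.913056, PV = 4.656586
  t = 5.0000: CF_t = 5.100000, DF = 0.892528, PV = 4.551893
  t = 6.0000: CF_t = 5.100000, DF = 0.872461, PV = 4.449553
  t = 7.0000: CF_t = 105.100000, DF = 0.852846, PV = 89.634104
Price P = sum_t PV_t = 117.914413

Answer: Price = 117.9144


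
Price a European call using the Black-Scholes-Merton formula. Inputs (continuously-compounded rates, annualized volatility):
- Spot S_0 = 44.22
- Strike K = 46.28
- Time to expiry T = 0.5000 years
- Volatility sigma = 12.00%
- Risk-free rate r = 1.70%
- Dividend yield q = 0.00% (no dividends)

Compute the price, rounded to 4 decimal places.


Answer: Price = 0.8334

Derivation:
d1 = (ln(S/K) + (r - q + 0.5*sigma^2) * T) / (sigma * sqrt(T)) = -0.39400847
d2 = d1 - sigma * sqrt(T) = -0.47886128
exp(-rT) = 0.99153602; exp(-qT) = 1.00000000
C = S_0 * exp(-qT) * N(d1) - K * exp(-rT) * N(d2)
N(d1) = 0.34678739; N(d2) = 0.31601866
C = 44.2200 * 1.00000000 * 0.34678739 - 46.2800 * 0.99153602 * 0.31601866 = 0.8334


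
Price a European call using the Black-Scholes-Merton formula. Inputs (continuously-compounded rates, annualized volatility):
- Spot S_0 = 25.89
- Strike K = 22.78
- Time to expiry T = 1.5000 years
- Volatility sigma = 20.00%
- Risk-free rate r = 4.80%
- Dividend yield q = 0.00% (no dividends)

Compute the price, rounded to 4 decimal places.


d1 = (ln(S/K) + (r - q + 0.5*sigma^2) * T) / (sigma * sqrt(T)) = 0.93886425
d2 = d1 - sigma * sqrt(T) = 0.69391528
exp(-rT) = 0.93053090; exp(-qT) = 1.00000000
C = S_0 * exp(-qT) * N(d1) - K * exp(-rT) * N(d2)
N(d1) = 0.82609978; N(d2) = 0.75613233
C = 25.8900 * 1.00000000 * 0.82609978 - 22.7800 * 0.93053090 * 0.75613233 = 5.3596

Answer: Price = 5.3596


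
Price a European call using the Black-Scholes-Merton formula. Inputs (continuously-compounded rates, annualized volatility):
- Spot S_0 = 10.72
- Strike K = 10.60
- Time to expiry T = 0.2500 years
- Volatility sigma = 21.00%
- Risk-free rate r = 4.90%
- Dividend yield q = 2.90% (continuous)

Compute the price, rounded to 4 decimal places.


d1 = (ln(S/K) + (r - q + 0.5*sigma^2) * T) / (sigma * sqrt(T)) = 0.20733004
d2 = d1 - sigma * sqrt(T) = 0.10233004
exp(-rT) = 0.98782473; exp(-qT) = 0.99277622
C = S_0 * exp(-qT) * N(d1) - K * exp(-rT) * N(d2)
N(d1) = 0.58212394; N(d2) = 0.54075265
C = 10.7200 * 0.99277622 * 0.58212394 - 10.6000 * 0.98782473 * 0.54075265 = 0.5331

Answer: Price = 0.5331


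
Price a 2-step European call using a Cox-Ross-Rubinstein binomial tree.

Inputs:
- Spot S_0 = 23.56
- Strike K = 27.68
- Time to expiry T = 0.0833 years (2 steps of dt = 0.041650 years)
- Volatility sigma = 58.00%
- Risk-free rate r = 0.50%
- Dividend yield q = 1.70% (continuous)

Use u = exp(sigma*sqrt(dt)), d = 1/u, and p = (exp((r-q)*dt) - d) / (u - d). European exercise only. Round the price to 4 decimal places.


dt = T/N = 0.041650
u = exp(sigma*sqrt(dt)) = 1.125659; d = 1/u = 0.888369
p = (exp((r-q)*dt) - d) / (u - d) = 0.468337
Discount per step: exp(-r*dt) = 0.999792
Stock lattice S(k, i) with i counting down-moves:
  k=0: S(0,0) = 23.5600
  k=1: S(1,0) = 26.5205; S(1,1) = 20.9300
  k=2: S(2,0) = 29.8530; S(2,1) = 23.5600; S(2,2) = 18.5935
Terminal payoffs V(N, i) = max(S_T - K, 0):
  V(2,0) = 2.173050; V(2,1) = 0.000000; V(2,2) = 0.000000
Backward induction: V(k, i) = exp(-r*dt) * [p * V(k+1, i) + (1-p) * V(k+1, i+1)].
  V(1,0) = exp(-r*dt) * [p*2.173050 + (1-p)*0.000000] = 1.017507
  V(1,1) = exp(-r*dt) * [p*0.000000 + (1-p)*0.000000] = 0.000000
  V(0,0) = exp(-r*dt) * [p*1.017507 + (1-p)*0.000000] = 0.476437

Answer: Price = V(0,0) = 0.4764


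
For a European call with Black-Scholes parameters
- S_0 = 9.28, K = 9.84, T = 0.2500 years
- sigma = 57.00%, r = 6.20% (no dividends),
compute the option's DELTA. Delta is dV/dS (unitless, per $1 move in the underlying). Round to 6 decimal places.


Answer: Delta = 0.496526

Derivation:
d1 = -0.0087075939; d2 = -0.2937075939
phi(d1) = 0.3989271563; exp(-qT) = 1.0000000000; exp(-rT) = 0.9846195068
N(d1) = 0.4965262165
Delta = exp(-qT) * N(d1) = 1.0000000000 * 0.4965262165 = 0.496526


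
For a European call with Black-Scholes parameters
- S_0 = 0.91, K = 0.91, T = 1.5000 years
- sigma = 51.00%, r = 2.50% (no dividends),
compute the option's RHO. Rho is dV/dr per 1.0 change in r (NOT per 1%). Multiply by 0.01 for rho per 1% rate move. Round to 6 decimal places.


d1 = 0.3723464555; d2 = -0.2522734289
phi(d1) = 0.3722239928; exp(-qT) = 1.0000000000; exp(-rT) = 0.9631944177
N(d2) = 0.4004148624
Rho = K*T*exp(-rT)*N(d2) = 0.9100 * 1.5000 * 0.9631944177 * 0.4004148624 = 0.526450

Answer: Rho = 0.526450


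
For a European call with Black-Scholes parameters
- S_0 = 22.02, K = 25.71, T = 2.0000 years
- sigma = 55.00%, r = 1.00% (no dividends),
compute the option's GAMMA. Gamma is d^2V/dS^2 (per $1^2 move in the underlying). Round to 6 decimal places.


d1 = 0.2154375786; d2 = -0.5623798807
phi(d1) = 0.3897907554; exp(-qT) = 1.0000000000; exp(-rT) = 0.9801986733
Gamma = exp(-qT) * phi(d1) / (S * sigma * sqrt(T)) = 1.0000000000 * 0.3897907554 / (22.0200 * 0.5500 * 1.4142135624) = 0.022758

Answer: Gamma = 0.022758


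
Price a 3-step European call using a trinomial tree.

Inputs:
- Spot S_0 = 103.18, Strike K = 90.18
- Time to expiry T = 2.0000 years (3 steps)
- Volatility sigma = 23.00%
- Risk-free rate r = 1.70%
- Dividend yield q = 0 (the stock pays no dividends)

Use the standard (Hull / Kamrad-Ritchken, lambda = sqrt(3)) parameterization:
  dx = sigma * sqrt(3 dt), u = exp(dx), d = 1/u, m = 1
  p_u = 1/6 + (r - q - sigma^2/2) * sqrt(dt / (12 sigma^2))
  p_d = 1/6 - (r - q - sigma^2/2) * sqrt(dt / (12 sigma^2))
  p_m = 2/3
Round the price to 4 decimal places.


Answer: Price = V(0,0) = 22.2437

Derivation:
dt = T/N = 0.666667; dx = sigma*sqrt(3*dt) = 0.325269
u = exp(dx) = 1.384403; d = 1/u = 0.722333
p_u = 0.156982, p_m = 0.666667, p_d = 0.176351
Discount per step: exp(-r*dt) = 0.988731
Stock lattice S(k, j) with j the centered position index:
  k=0: S(0,+0) = 103.1800
  k=1: S(1,-1) = 74.5303; S(1,+0) = 103.1800; S(1,+1) = 142.8427
  k=2: S(2,-2) = 53.8357; S(2,-1) = 74.5303; S(2,+0) = 103.1800; S(2,+1) = 142.8427; S(2,+2) = 197.7519
  k=3: S(3,-3) = 38.8873; S(3,-2) = 53.8357; S(3,-1) = 74.5303; S(3,+0) = 103.1800; S(3,+1) = 142.8427; S(3,+2) = 197.7519; S(3,+3) = 273.7684
Terminal payoffs V(N, j) = max(S_T - K, 0):
  V(3,-3) = 0.000000; V(3,-2) = 0.000000; V(3,-1) = 0.000000; V(3,+0) = 13.000000; V(3,+1) = 52.662719; V(3,+2) = 107.571912; V(3,+3) = 183.588373
Backward induction: V(k, j) = exp(-r*dt) * [p_u * V(k+1, j+1) + p_m * V(k+1, j) + p_d * V(k+1, j-1)]
  V(2,-2) = exp(-r*dt) * [p_u*0.000000 + p_m*0.000000 + p_d*0.000000] = 0.000000
  V(2,-1) = exp(-r*dt) * [p_u*13.000000 + p_m*0.000000 + p_d*0.000000] = 2.017773
  V(2,+0) = exp(-r*dt) * [p_u*52.662719 + p_m*13.000000 + p_d*0.000000] = 16.742953
  V(2,+1) = exp(-r*dt) * [p_u*107.571912 + p_m*52.662719 + p_d*13.000000] = 53.676146
  V(2,+2) = exp(-r*dt) * [p_u*183.588373 + p_m*107.571912 + p_d*52.662719] = 108.584247
  V(1,-1) = exp(-r*dt) * [p_u*16.742953 + p_m*2.017773 + p_d*0.000000] = 3.928751
  V(1,+0) = exp(-r*dt) * [p_u*53.676146 + p_m*16.742953 + p_d*2.017773] = 19.719258
  V(1,+1) = exp(-r*dt) * [p_u*108.584247 + p_m*53.676146 + p_d*16.742953] = 55.153913
  V(0,+0) = exp(-r*dt) * [p_u*55.153913 + p_m*19.719258 + p_d*3.928751] = 22.243674


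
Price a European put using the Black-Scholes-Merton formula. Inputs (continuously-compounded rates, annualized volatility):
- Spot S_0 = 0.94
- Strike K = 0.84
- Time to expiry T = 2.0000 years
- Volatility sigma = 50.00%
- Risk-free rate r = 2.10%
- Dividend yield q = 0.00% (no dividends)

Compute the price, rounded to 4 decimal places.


Answer: Price = 0.1794

Derivation:
d1 = (ln(S/K) + (r - q + 0.5*sigma^2) * T) / (sigma * sqrt(T)) = 0.57201825
d2 = d1 - sigma * sqrt(T) = -0.13508853
exp(-rT) = 0.95886978; exp(-qT) = 1.00000000
P = K * exp(-rT) * N(-d2) - S_0 * exp(-qT) * N(-d1)
N(-d1) = 0.28365481; N(-d2) = 0.55372906
P = 0.8400 * 0.95886978 * 0.55372906 - 0.9400 * 1.00000000 * 0.28365481 = 0.1794


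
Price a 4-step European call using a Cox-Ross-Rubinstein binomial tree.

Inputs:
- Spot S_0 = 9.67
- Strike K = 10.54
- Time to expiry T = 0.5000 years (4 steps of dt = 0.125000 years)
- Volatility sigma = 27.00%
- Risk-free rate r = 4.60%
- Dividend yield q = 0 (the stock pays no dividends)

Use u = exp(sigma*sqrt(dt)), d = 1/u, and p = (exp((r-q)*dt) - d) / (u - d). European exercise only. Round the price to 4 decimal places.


dt = T/N = 0.125000
u = exp(sigma*sqrt(dt)) = 1.100164; d = 1/u = 0.908955
p = (exp((r-q)*dt) - d) / (u - d) = 0.506312
Discount per step: exp(-r*dt) = 0.994266
Stock lattice S(k, i) with i counting down-moves:
  k=0: S(0,0) = 9.6700
  k=1: S(1,0) = 10.6386; S(1,1) = 8.7896
  k=2: S(2,0) = 11.7042; S(2,1) = 9.6700; S(2,2) = 7.9894
  k=3: S(3,0) = 12.8765; S(3,1) = 10.6386; S(3,2) = 8.7896; S(3,3) = 7.2620
  k=4: S(4,0) = 14.1663; S(4,1) = 11.7042; S(4,2) = 9.6700; S(4,3) = 7.9894; S(4,4) = 6.6008
Terminal payoffs V(N, i) = max(S_T - K, 0):
  V(4,0) = 3.626301; V(4,1) = 1.164193; V(4,2) = 0.000000; V(4,3) = 0.000000; V(4,4) = 0.000000
Backward induction: V(k, i) = exp(-r*dt) * [p * V(k+1, i) + (1-p) * V(k+1, i+1)].
  V(3,0) = exp(-r*dt) * [p*3.626301 + (1-p)*1.164193] = 2.396965
  V(3,1) = exp(-r*dt) * [p*1.164193 + (1-p)*0.000000] = 0.586065
  V(3,2) = exp(-r*dt) * [p*0.000000 + (1-p)*0.000000] = 0.000000
  V(3,3) = exp(-r*dt) * [p*0.000000 + (1-p)*0.000000] = 0.000000
  V(2,0) = exp(-r*dt) * [p*2.396965 + (1-p)*0.586065] = 1.494328
  V(2,1) = exp(-r*dt) * [p*0.586065 + (1-p)*0.000000] = 0.295030
  V(2,2) = exp(-r*dt) * [p*0.000000 + (1-p)*0.000000] = 0.000000
  V(1,0) = exp(-r*dt) * [p*1.494328 + (1-p)*0.295030] = 0.897075
  V(1,1) = exp(-r*dt) * [p*0.295030 + (1-p)*0.000000] = 0.148521
  V(0,0) = exp(-r*dt) * [p*0.897075 + (1-p)*0.148521] = 0.524498

Answer: Price = V(0,0) = 0.5245


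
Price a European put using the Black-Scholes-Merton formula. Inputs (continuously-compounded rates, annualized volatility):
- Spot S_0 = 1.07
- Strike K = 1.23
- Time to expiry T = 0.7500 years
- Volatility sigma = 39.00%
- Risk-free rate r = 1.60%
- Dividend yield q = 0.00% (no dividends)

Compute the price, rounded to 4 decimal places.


Answer: Price = 0.2365

Derivation:
d1 = (ln(S/K) + (r - q + 0.5*sigma^2) * T) / (sigma * sqrt(T)) = -0.20819553
d2 = d1 - sigma * sqrt(T) = -0.54594544
exp(-rT) = 0.98807171; exp(-qT) = 1.00000000
P = K * exp(-rT) * N(-d2) - S_0 * exp(-qT) * N(-d1)
N(-d1) = 0.58246185; N(-d2) = 0.70744828
P = 1.2300 * 0.98807171 * 0.70744828 - 1.0700 * 1.00000000 * 0.58246185 = 0.2365


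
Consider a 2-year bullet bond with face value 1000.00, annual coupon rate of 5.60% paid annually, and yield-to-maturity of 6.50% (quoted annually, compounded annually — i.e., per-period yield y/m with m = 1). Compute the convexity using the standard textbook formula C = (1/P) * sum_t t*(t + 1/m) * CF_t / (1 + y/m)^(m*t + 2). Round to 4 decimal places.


Answer: Convexity = 5.1014

Derivation:
Coupon per period c = face * coupon_rate / m = 56.000000
Periods per year m = 1; per-period yield y/m = 0.065000
Number of cashflows N = 2
Cashflows (t years, CF_t, discount factor 1/(1+y/m)^(m*t), PV):
  t = 1.0000: CF_t = 56.000000, DF = 0.938967, PV = 52.582160
  t = 2.0000: CF_t = 1056.000000, DF = 0.881659, PV = 931.032203
Price P = sum_t PV_t = 983.614362
Convexity numerator sum_t t*(t + 1/m) * CF_t / (1+y/m)^(m*t + 2):
  t = 1.0000: term = 92.719098
  t = 2.0000: term = 4925.119104
Convexity = (1/P) * sum = 5017.838202 / 983.614362 = 5.101428


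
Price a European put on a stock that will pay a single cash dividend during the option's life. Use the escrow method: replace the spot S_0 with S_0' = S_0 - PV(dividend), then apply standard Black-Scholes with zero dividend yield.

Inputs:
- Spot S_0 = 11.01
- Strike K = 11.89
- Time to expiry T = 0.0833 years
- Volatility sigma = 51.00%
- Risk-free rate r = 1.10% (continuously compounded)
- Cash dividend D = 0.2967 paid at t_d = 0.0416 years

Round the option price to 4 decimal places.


Answer: Price = 1.4019

Derivation:
PV(D) = D * exp(-r * t_d) = 0.2967 * 0.99954250 = 0.29656426
S_0' = S_0 - PV(D) = 11.0100 - 0.29656426 = 10.71343574
d1 = (ln(S_0'/K) + (r + sigma^2/2)*T) / (sigma*sqrt(T)) = -0.62807634
d2 = d1 - sigma*sqrt(T) = -0.77527121
exp(-rT) = 0.99908412
N(-d1) = 0.73502303; N(-d2) = 0.78091029
P = K * exp(-rT) * N(-d2) - S_0' * N(-d1) = 11.8900 * 0.99908412 * 0.78091029 - 10.71343574 * 0.73502303 = 1.4019


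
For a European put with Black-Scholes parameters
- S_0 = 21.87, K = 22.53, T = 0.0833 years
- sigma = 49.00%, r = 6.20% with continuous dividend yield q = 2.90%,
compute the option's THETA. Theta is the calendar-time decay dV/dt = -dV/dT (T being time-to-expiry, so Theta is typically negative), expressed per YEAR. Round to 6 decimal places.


d1 = -0.1200859269; d2 = -0.2615084499
phi(d1) = 0.3960761263; exp(-qT) = 0.9975872155; exp(-rT) = 0.9948487136
Theta = -S*exp(-qT)*phi(d1)*sigma/(2*sqrt(T)) + r*K*exp(-rT)*N(-d2) - q*S*exp(-qT)*N(-d1)
N(-d1) = 0.5477924598; N(-d2) = 0.6031497829; sqrt(T) = 0.2886173938
Term 1 = -21.8700 * 0.9975872155 * 0.3960761263 * 0.4900 / (2 * 0.2886173938) = -7.3353680173
Term 2 = 0.0620 * 22.5300 * 0.9948487136 * 0.6031497829 = 0.8381757655
Term 3 = -0.0290 * 21.8700 * 0.9975872155 * 0.5477924598 = -0.3465881467
Theta = -7.3353680173 + (0.8381757655) + (-0.3465881467) = -6.843780

Answer: Theta = -6.843780


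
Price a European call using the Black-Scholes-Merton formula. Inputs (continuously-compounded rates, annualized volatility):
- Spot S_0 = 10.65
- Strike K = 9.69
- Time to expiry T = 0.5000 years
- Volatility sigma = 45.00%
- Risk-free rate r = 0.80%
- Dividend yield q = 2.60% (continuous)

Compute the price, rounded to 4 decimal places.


d1 = (ln(S/K) + (r - q + 0.5*sigma^2) * T) / (sigma * sqrt(T)) = 0.42769107
d2 = d1 - sigma * sqrt(T) = 0.10949302
exp(-rT) = 0.99600799; exp(-qT) = 0.98708414
C = S_0 * exp(-qT) * N(d1) - K * exp(-rT) * N(d2)
N(d1) = 0.66556198; N(d2) = 0.54359427
C = 10.6500 * 0.98708414 * 0.66556198 - 9.6900 * 0.99600799 * 0.54359427 = 1.7503

Answer: Price = 1.7503


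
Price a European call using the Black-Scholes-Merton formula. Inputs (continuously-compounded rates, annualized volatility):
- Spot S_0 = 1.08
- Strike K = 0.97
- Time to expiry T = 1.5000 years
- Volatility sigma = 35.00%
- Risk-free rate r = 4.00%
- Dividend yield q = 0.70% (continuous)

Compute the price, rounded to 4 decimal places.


Answer: Price = 0.2568

Derivation:
d1 = (ln(S/K) + (r - q + 0.5*sigma^2) * T) / (sigma * sqrt(T)) = 0.58040134
d2 = d1 - sigma * sqrt(T) = 0.15174064
exp(-rT) = 0.94176453; exp(-qT) = 0.98955493
C = S_0 * exp(-qT) * N(d1) - K * exp(-rT) * N(d2)
N(d1) = 0.71917800; N(d2) = 0.56030425
C = 1.0800 * 0.98955493 * 0.71917800 - 0.9700 * 0.94176453 * 0.56030425 = 0.2568


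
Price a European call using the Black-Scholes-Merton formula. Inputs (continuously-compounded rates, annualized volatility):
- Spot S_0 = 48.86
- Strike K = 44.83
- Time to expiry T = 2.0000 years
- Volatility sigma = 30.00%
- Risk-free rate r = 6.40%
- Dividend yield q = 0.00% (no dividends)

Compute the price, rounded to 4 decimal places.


d1 = (ln(S/K) + (r - q + 0.5*sigma^2) * T) / (sigma * sqrt(T)) = 0.71672699
d2 = d1 - sigma * sqrt(T) = 0.29246292
exp(-rT) = 0.87985338; exp(-qT) = 1.00000000
C = S_0 * exp(-qT) * N(d1) - K * exp(-rT) * N(d2)
N(d1) = 0.76322871; N(d2) = 0.61503365
C = 48.8600 * 1.00000000 * 0.76322871 - 44.8300 * 0.87985338 * 0.61503365 = 13.0321

Answer: Price = 13.0321


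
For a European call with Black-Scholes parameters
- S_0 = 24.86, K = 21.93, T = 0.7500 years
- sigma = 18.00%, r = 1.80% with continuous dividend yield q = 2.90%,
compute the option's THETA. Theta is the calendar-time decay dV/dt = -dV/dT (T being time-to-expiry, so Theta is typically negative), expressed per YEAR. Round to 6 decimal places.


Answer: Theta = -0.444979

Derivation:
d1 = 0.8294889060; d2 = 0.6736043333
phi(d1) = 0.2828143918; exp(-qT) = 0.9784848257; exp(-rT) = 0.9865907163
Theta = -S*exp(-qT)*phi(d1)*sigma/(2*sqrt(T)) - r*K*exp(-rT)*N(d2) + q*S*exp(-qT)*N(d1)
N(d1) = 0.7965860941; N(d2) = 0.7497185513; sqrt(T) = 0.8660254038
Term 1 = -24.8600 * 0.9784848257 * 0.2828143918 * 0.1800 / (2 * 0.8660254038) = -0.7149383654
Term 2 = -0.0180 * 21.9300 * 0.9865907163 * 0.7497185513 = -0.2919755052
Term 3 = 0.0290 * 24.8600 * 0.9784848257 * 0.7965860941 = 0.5619348125
Theta = -0.7149383654 + (-0.2919755052) + (0.5619348125) = -0.444979


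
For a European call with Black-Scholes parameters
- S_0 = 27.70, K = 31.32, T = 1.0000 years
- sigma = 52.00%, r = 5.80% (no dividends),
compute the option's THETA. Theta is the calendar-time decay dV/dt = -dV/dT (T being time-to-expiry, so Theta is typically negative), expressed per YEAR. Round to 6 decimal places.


d1 = 0.1353375809; d2 = -0.3846624191
phi(d1) = 0.3953053939; exp(-qT) = 1.0000000000; exp(-rT) = 0.9436499474
Theta = -S*exp(-qT)*phi(d1)*sigma/(2*sqrt(T)) - r*K*exp(-rT)*N(d2) + q*S*exp(-qT)*N(d1)
N(d1) = 0.5538275134; N(d2) = 0.3502437710; sqrt(T) = 1.0000000000
Term 1 = -27.7000 * 1.0000000000 * 0.3953053939 * 0.5200 / (2 * 1.0000000000) = -2.8469894469
Term 2 = -0.0580 * 31.3200 * 0.9436499474 * 0.3502437710 = -0.6003867334
Term 3 = 0 (no dividend yield, q = 0)
Theta = -2.8469894469 + (-0.6003867334) + (0.0000000000) = -3.447376

Answer: Theta = -3.447376


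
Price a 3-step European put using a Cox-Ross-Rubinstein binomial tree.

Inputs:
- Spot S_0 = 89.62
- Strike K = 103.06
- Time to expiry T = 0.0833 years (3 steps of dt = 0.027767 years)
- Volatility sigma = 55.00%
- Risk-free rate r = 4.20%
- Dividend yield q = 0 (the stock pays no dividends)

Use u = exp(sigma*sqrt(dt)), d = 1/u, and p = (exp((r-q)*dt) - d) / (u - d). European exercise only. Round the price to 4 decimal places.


dt = T/N = 0.027767
u = exp(sigma*sqrt(dt)) = 1.095979; d = 1/u = 0.912426
p = (exp((r-q)*dt) - d) / (u - d) = 0.483461
Discount per step: exp(-r*dt) = 0.998834
Stock lattice S(k, i) with i counting down-moves:
  k=0: S(0,0) = 89.6200
  k=1: S(1,0) = 98.2217; S(1,1) = 81.7716
  k=2: S(2,0) = 107.6489; S(2,1) = 89.6200; S(2,2) = 74.6105
  k=3: S(3,0) = 117.9810; S(3,1) = 98.2217; S(3,2) = 81.7716; S(3,3) = 68.0766
Terminal payoffs V(N, i) = max(K - S_T, 0):
  V(3,0) = 0.000000; V(3,1) = 4.838332; V(3,2) = 21.288385; V(3,3) = 34.983402
Backward induction: V(k, i) = exp(-r*dt) * [p * V(k+1, i) + (1-p) * V(k+1, i+1)].
  V(2,0) = exp(-r*dt) * [p*0.000000 + (1-p)*4.838332] = 2.496274
  V(2,1) = exp(-r*dt) * [p*4.838332 + (1-p)*21.288385] = 13.319881
  V(2,2) = exp(-r*dt) * [p*21.288385 + (1-p)*34.983402] = 28.329337
  V(1,0) = exp(-r*dt) * [p*2.496274 + (1-p)*13.319881] = 8.077662
  V(1,1) = exp(-r*dt) * [p*13.319881 + (1-p)*28.329337] = 21.048288
  V(0,0) = exp(-r*dt) * [p*8.077662 + (1-p)*21.048288] = 14.760271

Answer: Price = V(0,0) = 14.7603


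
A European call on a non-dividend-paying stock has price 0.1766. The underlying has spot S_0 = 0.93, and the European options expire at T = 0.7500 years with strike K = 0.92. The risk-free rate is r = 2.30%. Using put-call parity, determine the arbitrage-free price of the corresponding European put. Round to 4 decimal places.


Put-call parity: C - P = S_0 * exp(-qT) - K * exp(-rT).
S_0 * exp(-qT) = 0.9300 * 1.00000000 = 0.93000000
K * exp(-rT) = 0.9200 * 0.98289793 = 0.90426610
P = C - S*exp(-qT) + K*exp(-rT)
P = 0.1766 - 0.93000000 + 0.90426610 = 0.1509

Answer: Put price = 0.1509


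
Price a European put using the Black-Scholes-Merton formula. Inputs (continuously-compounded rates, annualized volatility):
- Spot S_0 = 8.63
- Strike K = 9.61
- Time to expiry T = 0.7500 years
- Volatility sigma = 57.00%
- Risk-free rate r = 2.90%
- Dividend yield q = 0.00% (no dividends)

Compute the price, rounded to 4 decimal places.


Answer: Price = 2.1704

Derivation:
d1 = (ln(S/K) + (r - q + 0.5*sigma^2) * T) / (sigma * sqrt(T)) = 0.07298474
d2 = d1 - sigma * sqrt(T) = -0.42064974
exp(-rT) = 0.97848483; exp(-qT) = 1.00000000
P = K * exp(-rT) * N(-d2) - S_0 * exp(-qT) * N(-d1)
N(-d1) = 0.47090913; N(-d2) = 0.66299457
P = 9.6100 * 0.97848483 * 0.66299457 - 8.6300 * 1.00000000 * 0.47090913 = 2.1704


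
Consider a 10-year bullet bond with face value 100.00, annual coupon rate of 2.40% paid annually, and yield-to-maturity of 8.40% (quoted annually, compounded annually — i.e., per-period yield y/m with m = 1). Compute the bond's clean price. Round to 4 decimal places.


Coupon per period c = face * coupon_rate / m = 2.400000
Periods per year m = 1; per-period yield y/m = 0.084000
Number of cashflows N = 10
Cashflows (t years, CF_t, discount factor 1/(1+y/m)^(m*t), PV):
  t = 1.0000: CF_t = 2.400000, DF = 0.922509, PV = 2.214022
  t = 2.0000: CF_t = 2.400000, DF = 0.851023, PV = 2.042456
  t = 3.0000: CF_t = 2.400000, DF = 0.785077, PV = 1.884184
  t = 4.0000: CF_t = 2.400000, DF = 0.724241, PV = 1.738177
  t = 5.0000: CF_t = 2.400000, DF = 0.668119, PV = 1.603485
  t = 6.0000: CF_t = 2.400000, DF = 0.616346, PV = 1.479229
  t = 7.0000: CF_t = 2.400000, DF = 0.568585, PV = 1.364603
  t = 8.0000: CF_t = 2.400000, DF = 0.524524, PV = 1.258859
  t = 9.0000: CF_t = 2.400000, DF = 0.483879, PV = 1.161309
  t = 10.0000: CF_t = 102.400000, DF = 0.446383, PV = 45.709570
Price P = sum_t PV_t = 60.455894

Answer: Price = 60.4559


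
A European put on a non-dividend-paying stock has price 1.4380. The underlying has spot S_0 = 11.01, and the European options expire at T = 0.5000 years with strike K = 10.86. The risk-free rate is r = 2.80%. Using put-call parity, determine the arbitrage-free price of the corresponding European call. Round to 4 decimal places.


Put-call parity: C - P = S_0 * exp(-qT) - K * exp(-rT).
S_0 * exp(-qT) = 11.0100 * 1.00000000 = 11.01000000
K * exp(-rT) = 10.8600 * 0.98609754 = 10.70901933
C = P + S*exp(-qT) - K*exp(-rT)
C = 1.4380 + 11.01000000 - 10.70901933 = 1.7390

Answer: Call price = 1.7390


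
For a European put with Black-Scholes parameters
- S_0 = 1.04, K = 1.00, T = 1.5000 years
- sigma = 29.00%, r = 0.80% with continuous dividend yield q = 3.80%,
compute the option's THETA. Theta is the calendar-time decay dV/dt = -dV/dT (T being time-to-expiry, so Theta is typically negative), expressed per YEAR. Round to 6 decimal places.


Answer: Theta = -0.057513

Derivation:
d1 = 0.1613163927; d2 = -0.1938596200
phi(d1) = 0.3937850714; exp(-qT) = 0.9445940694; exp(-rT) = 0.9880717129
Theta = -S*exp(-qT)*phi(d1)*sigma/(2*sqrt(T)) + r*K*exp(-rT)*N(-d2) - q*S*exp(-qT)*N(-d1)
N(-d1) = 0.4359221064; N(-d2) = 0.5768570988; sqrt(T) = 1.2247448714
Term 1 = -1.0400 * 0.9445940694 * 0.3937850714 * 0.2900 / (2 * 1.2247448714) = -0.0457994407
Term 2 = 0.0080 * 1.0000 * 0.9880717129 * 0.5768570988 = 0.0045598095
Term 3 = -0.0380 * 1.0400 * 0.9445940694 * 0.4359221064 = -0.0162731281
Theta = -0.0457994407 + (0.0045598095) + (-0.0162731281) = -0.057513


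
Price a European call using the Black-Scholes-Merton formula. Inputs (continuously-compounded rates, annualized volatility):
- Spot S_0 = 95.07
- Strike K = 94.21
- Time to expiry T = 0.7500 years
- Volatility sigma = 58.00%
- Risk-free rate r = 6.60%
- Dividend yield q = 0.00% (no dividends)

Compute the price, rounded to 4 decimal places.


Answer: Price = 21.1427

Derivation:
d1 = (ln(S/K) + (r - q + 0.5*sigma^2) * T) / (sigma * sqrt(T)) = 0.36778631
d2 = d1 - sigma * sqrt(T) = -0.13450842
exp(-rT) = 0.95170516; exp(-qT) = 1.00000000
C = S_0 * exp(-qT) * N(d1) - K * exp(-rT) * N(d2)
N(d1) = 0.64348371; N(d2) = 0.44650028
C = 95.0700 * 1.00000000 * 0.64348371 - 94.2100 * 0.95170516 * 0.44650028 = 21.1427


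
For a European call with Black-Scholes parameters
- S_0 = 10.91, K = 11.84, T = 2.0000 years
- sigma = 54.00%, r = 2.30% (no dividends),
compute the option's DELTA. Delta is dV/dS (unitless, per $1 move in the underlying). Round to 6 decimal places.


Answer: Delta = 0.631170

Derivation:
d1 = 0.3349540865; d2 = -0.4287212372
phi(d1) = 0.3771789057; exp(-qT) = 1.0000000000; exp(-rT) = 0.9550419622
N(d1) = 0.6311701394
Delta = exp(-qT) * N(d1) = 1.0000000000 * 0.6311701394 = 0.631170


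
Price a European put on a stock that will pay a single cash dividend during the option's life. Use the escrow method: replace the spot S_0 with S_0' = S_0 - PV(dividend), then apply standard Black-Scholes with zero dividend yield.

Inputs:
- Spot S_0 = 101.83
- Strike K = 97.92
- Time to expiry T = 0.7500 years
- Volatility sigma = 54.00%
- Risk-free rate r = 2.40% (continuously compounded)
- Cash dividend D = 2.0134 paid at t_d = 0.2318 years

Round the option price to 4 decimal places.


PV(D) = D * exp(-r * t_d) = 2.0134 * 0.99445225 = 2.00223015
S_0' = S_0 - PV(D) = 101.8300 - 2.00223015 = 99.82776985
d1 = (ln(S_0'/K) + (r + sigma^2/2)*T) / (sigma*sqrt(T)) = 0.31357728
d2 = d1 - sigma*sqrt(T) = -0.15407644
exp(-rT) = 0.98216103
N(-d1) = 0.37692106; N(-d2) = 0.56122527
P = K * exp(-rT) * N(-d2) - S_0' * N(-d1) = 97.9200 * 0.98216103 * 0.56122527 - 99.82776985 * 0.37692106 = 16.3476

Answer: Price = 16.3476


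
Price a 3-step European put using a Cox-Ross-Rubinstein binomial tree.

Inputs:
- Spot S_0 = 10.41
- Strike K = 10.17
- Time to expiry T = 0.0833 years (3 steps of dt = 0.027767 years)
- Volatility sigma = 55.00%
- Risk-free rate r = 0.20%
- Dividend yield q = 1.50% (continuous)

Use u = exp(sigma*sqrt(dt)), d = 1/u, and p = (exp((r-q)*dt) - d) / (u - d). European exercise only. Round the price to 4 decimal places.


dt = T/N = 0.027767
u = exp(sigma*sqrt(dt)) = 1.095979; d = 1/u = 0.912426
p = (exp((r-q)*dt) - d) / (u - d) = 0.475138
Discount per step: exp(-r*dt) = 0.999944
Stock lattice S(k, i) with i counting down-moves:
  k=0: S(0,0) = 10.4100
  k=1: S(1,0) = 11.4091; S(1,1) = 9.4984
  k=2: S(2,0) = 12.5042; S(2,1) = 10.4100; S(2,2) = 8.6665
  k=3: S(3,0) = 13.7043; S(3,1) = 11.4091; S(3,2) = 9.4984; S(3,3) = 7.9076
Terminal payoffs V(N, i) = max(K - S_T, 0):
  V(3,0) = 0.000000; V(3,1) = 0.000000; V(3,2) = 0.671646; V(3,3) = 2.262419
Backward induction: V(k, i) = exp(-r*dt) * [p * V(k+1, i) + (1-p) * V(k+1, i+1)].
  V(2,0) = exp(-r*dt) * [p*0.000000 + (1-p)*0.000000] = 0.000000
  V(2,1) = exp(-r*dt) * [p*0.000000 + (1-p)*0.671646] = 0.352502
  V(2,2) = exp(-r*dt) * [p*0.671646 + (1-p)*2.262419] = 1.506499
  V(1,0) = exp(-r*dt) * [p*0.000000 + (1-p)*0.352502] = 0.185005
  V(1,1) = exp(-r*dt) * [p*0.352502 + (1-p)*1.506499] = 0.958138
  V(0,0) = exp(-r*dt) * [p*0.185005 + (1-p)*0.958138] = 0.590760

Answer: Price = V(0,0) = 0.5908


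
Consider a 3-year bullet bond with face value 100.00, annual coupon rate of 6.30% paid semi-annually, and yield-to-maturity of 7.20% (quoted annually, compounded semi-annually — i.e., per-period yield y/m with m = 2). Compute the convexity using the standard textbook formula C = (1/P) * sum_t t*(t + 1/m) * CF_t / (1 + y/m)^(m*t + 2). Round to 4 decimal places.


Coupon per period c = face * coupon_rate / m = 3.150000
Periods per year m = 2; per-period yield y/m = 0.036000
Number of cashflows N = 6
Cashflows (t years, CF_t, discount factor 1/(1+y/m)^(m*t), PV):
  t = 0.5000: CF_t = 3.150000, DF = 0.965251, PV = 3.040541
  t = 1.0000: CF_t = 3.150000, DF = 0.931709, PV = 2.934885
  t = 1.5000: CF_t = 3.150000, DF = 0.899333, PV = 2.832900
  t = 2.0000: CF_t = 3.150000, DF = 0.868082, PV = 2.734460
  t = 2.5000: CF_t = 3.150000, DF = 0.837917, PV = 2.639440
  t = 3.0000: CF_t = 103.150000, DF = 0.808801, PV = 83.427782
Price P = sum_t PV_t = 97.610008
Convexity numerator sum_t t*(t + 1/m) * CF_t / (1+y/m)^(m*t + 2):
  t = 0.5000: term = 1.416450
  t = 1.0000: term = 4.101690
  t = 1.5000: term = 7.918320
  t = 2.0000: term = 12.738610
  t = 2.5000: term = 18.443933
  t = 3.0000: term = 816.169738
Convexity = (1/P) * sum = 860.788740 / 97.610008 = 8.818653

Answer: Convexity = 8.8187


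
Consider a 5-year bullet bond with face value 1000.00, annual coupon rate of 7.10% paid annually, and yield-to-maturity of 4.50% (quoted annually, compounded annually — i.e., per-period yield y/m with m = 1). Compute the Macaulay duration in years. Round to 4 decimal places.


Answer: Macaulay duration = 4.4159 years

Derivation:
Coupon per period c = face * coupon_rate / m = 71.000000
Periods per year m = 1; per-period yield y/m = 0.045000
Number of cashflows N = 5
Cashflows (t years, CF_t, discount factor 1/(1+y/m)^(m*t), PV):
  t = 1.0000: CF_t = 71.000000, DF = 0.956938, PV = 67.942584
  t = 2.0000: CF_t = 71.000000, DF = 0.915730, PV = 65.016827
  t = 3.0000: CF_t = 71.000000, DF = 0.876297, PV = 62.217059
  t = 4.0000: CF_t = 71.000000, DF = 0.838561, PV = 59.537855
  t = 5.0000: CF_t = 1071.000000, DF = 0.802451, PV = 859.425071
Price P = sum_t PV_t = 1114.139395
Macaulay numerator sum_t t * PV_t:
  t * PV_t at t = 1.0000: 67.942584
  t * PV_t at t = 2.0000: 130.033653
  t * PV_t at t = 3.0000: 186.651177
  t * PV_t at t = 4.0000: 238.151422
  t * PV_t at t = 5.0000: 4297.125354
Macaulay duration D = (sum_t t * PV_t) / P = 4919.904189 / 1114.139395 = 4.415878


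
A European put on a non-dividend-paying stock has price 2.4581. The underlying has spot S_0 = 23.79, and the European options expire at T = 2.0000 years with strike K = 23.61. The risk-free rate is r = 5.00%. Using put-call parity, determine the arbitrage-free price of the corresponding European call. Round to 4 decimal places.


Put-call parity: C - P = S_0 * exp(-qT) - K * exp(-rT).
S_0 * exp(-qT) = 23.7900 * 1.00000000 = 23.79000000
K * exp(-rT) = 23.6100 * 0.90483742 = 21.36321144
C = P + S*exp(-qT) - K*exp(-rT)
C = 2.4581 + 23.79000000 - 21.36321144 = 4.8849

Answer: Call price = 4.8849


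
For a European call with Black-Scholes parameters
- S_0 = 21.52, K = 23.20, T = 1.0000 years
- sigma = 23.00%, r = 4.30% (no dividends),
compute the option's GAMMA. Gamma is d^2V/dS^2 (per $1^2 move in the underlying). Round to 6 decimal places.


d1 = -0.0248675799; d2 = -0.2548675799
phi(d1) = 0.3988189472; exp(-qT) = 1.0000000000; exp(-rT) = 0.9579113901
Gamma = exp(-qT) * phi(d1) / (S * sigma * sqrt(T)) = 1.0000000000 * 0.3988189472 / (21.5200 * 0.2300 * 1.0000000000) = 0.080576

Answer: Gamma = 0.080576


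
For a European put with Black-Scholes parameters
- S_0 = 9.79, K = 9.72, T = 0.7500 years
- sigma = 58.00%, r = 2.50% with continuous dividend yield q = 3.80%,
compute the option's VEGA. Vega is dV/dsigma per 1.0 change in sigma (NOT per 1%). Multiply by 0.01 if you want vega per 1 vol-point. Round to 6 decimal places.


Answer: Vega = 3.189354

Derivation:
d1 = 0.2460225634; d2 = -0.2562721708
phi(d1) = 0.3870497334; exp(-qT) = 0.9719022941; exp(-rT) = 0.9814246877
Vega = S * exp(-qT) * phi(d1) * sqrt(T) = 9.7900 * 0.9719022941 * 0.3870497334 * 0.8660254038 = 3.189354


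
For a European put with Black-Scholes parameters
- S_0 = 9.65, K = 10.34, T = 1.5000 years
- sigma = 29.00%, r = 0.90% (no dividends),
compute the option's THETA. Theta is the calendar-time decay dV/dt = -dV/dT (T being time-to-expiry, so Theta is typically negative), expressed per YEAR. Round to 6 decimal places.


d1 = 0.0211530227; d2 = -0.3340229900
phi(d1) = 0.3988530369; exp(-qT) = 1.0000000000; exp(-rT) = 0.9865907163
Theta = -S*exp(-qT)*phi(d1)*sigma/(2*sqrt(T)) + r*K*exp(-rT)*N(-d2) - q*S*exp(-qT)*N(-d1)
N(-d1) = 0.4915617942; N(-d2) = 0.6308188947; sqrt(T) = 1.2247448714
Term 1 = -9.6500 * 1.0000000000 * 0.3988530369 * 0.2900 / (2 * 1.2247448714) = -0.4556827507
Term 2 = 0.0090 * 10.3400 * 0.9865907163 * 0.6308188947 = 0.0579168277
Term 3 = 0 (no dividend yield, q = 0)
Theta = -0.4556827507 + (0.0579168277) + (0.0000000000) = -0.397766

Answer: Theta = -0.397766


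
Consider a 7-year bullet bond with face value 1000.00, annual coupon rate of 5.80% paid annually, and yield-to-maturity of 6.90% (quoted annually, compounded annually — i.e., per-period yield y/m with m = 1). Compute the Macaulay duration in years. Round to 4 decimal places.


Answer: Macaulay duration = 5.9108 years

Derivation:
Coupon per period c = face * coupon_rate / m = 58.000000
Periods per year m = 1; per-period yield y/m = 0.069000
Number of cashflows N = 7
Cashflows (t years, CF_t, discount factor 1/(1+y/m)^(m*t), PV):
  t = 1.0000: CF_t = 58.000000, DF = 0.935454, PV = 54.256314
  t = 2.0000: CF_t = 58.000000, DF = 0.875074, PV = 50.754270
  t = 3.0000: CF_t = 58.000000, DF = 0.818591, PV = 47.478269
  t = 4.0000: CF_t = 58.000000, DF = 0.765754, PV = 44.413722
  t = 5.0000: CF_t = 58.000000, DF = 0.716327, PV = 41.546981
  t = 6.0000: CF_t = 58.000000, DF = 0.670091, PV = 38.865277
  t = 7.0000: CF_t = 1058.000000, DF = 0.626839, PV = 663.195745
Price P = sum_t PV_t = 940.510578
Macaulay numerator sum_t t * PV_t:
  t * PV_t at t = 1.0000: 54.256314
  t * PV_t at t = 2.0000: 101.508539
  t * PV_t at t = 3.0000: 142.434807
  t * PV_t at t = 4.0000: 177.654889
  t * PV_t at t = 5.0000: 207.734903
  t * PV_t at t = 6.0000: 233.191659
  t * PV_t at t = 7.0000: 4642.370216
Macaulay duration D = (sum_t t * PV_t) / P = 5559.151329 / 940.510578 = 5.910780


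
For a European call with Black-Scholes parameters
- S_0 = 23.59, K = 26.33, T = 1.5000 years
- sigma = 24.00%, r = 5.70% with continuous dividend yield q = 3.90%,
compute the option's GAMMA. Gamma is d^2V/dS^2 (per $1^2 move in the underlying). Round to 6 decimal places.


d1 = -0.1350147863; d2 = -0.4289535554
phi(d1) = 0.3953226431; exp(-qT) = 0.9431782404; exp(-rT) = 0.9180531431
Gamma = exp(-qT) * phi(d1) / (S * sigma * sqrt(T)) = 0.9431782404 * 0.3953226431 / (23.5900 * 0.2400 * 1.2247448714) = 0.053773

Answer: Gamma = 0.053773


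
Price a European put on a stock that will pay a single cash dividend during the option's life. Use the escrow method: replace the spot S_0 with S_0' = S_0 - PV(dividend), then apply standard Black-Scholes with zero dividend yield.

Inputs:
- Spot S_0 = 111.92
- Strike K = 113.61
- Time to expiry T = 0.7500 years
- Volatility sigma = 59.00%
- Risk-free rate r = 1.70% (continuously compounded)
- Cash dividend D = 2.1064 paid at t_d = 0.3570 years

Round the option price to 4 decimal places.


Answer: Price = 23.5732

Derivation:
PV(D) = D * exp(-r * t_d) = 2.1064 * 0.99394938 = 2.09365497
S_0' = S_0 - PV(D) = 111.9200 - 2.09365497 = 109.82634503
d1 = (ln(S_0'/K) + (r + sigma^2/2)*T) / (sigma*sqrt(T)) = 0.21414099
d2 = d1 - sigma*sqrt(T) = -0.29681400
exp(-rT) = 0.98733094
N(-d1) = 0.41521856; N(-d2) = 0.61669574
P = K * exp(-rT) * N(-d2) - S_0' * N(-d1) = 113.6100 * 0.98733094 * 0.61669574 - 109.82634503 * 0.41521856 = 23.5732


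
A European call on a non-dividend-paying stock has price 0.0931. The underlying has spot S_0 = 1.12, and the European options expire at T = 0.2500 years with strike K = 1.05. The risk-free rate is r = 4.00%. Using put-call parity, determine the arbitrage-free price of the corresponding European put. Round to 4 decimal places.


Put-call parity: C - P = S_0 * exp(-qT) - K * exp(-rT).
S_0 * exp(-qT) = 1.1200 * 1.00000000 = 1.12000000
K * exp(-rT) = 1.0500 * 0.99004983 = 1.03955233
P = C - S*exp(-qT) + K*exp(-rT)
P = 0.0931 - 1.12000000 + 1.03955233 = 0.0127

Answer: Put price = 0.0127


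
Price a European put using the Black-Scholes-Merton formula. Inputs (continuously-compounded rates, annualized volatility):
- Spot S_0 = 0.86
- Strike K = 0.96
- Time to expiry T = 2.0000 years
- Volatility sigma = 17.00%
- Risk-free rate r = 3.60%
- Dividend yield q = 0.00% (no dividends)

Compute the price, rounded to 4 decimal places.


Answer: Price = 0.1016

Derivation:
d1 = (ln(S/K) + (r - q + 0.5*sigma^2) * T) / (sigma * sqrt(T)) = -0.03785473
d2 = d1 - sigma * sqrt(T) = -0.27827104
exp(-rT) = 0.93053090; exp(-qT) = 1.00000000
P = K * exp(-rT) * N(-d2) - S_0 * exp(-qT) * N(-d1)
N(-d1) = 0.51509825; N(-d2) = 0.60959785
P = 0.9600 * 0.93053090 * 0.60959785 - 0.8600 * 1.00000000 * 0.51509825 = 0.1016


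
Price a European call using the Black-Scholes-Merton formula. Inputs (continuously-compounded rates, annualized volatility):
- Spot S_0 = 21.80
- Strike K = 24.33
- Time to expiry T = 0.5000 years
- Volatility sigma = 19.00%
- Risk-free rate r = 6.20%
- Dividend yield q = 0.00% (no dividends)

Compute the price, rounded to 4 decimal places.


d1 = (ln(S/K) + (r - q + 0.5*sigma^2) * T) / (sigma * sqrt(T)) = -0.51935271
d2 = d1 - sigma * sqrt(T) = -0.65370300
exp(-rT) = 0.96947557; exp(-qT) = 1.00000000
C = S_0 * exp(-qT) * N(d1) - K * exp(-rT) * N(d2)
N(d1) = 0.30175740; N(d2) = 0.25665158
C = 21.8000 * 1.00000000 * 0.30175740 - 24.3300 * 0.96947557 * 0.25665158 = 0.5246

Answer: Price = 0.5246


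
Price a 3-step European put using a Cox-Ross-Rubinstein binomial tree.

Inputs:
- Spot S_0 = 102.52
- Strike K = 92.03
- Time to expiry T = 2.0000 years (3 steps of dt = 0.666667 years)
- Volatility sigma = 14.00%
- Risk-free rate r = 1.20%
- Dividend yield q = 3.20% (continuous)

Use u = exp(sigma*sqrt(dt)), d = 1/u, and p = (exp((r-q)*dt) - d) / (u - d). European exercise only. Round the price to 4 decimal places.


Answer: Price = V(0,0) = 4.0364

Derivation:
dt = T/N = 0.666667
u = exp(sigma*sqrt(dt)) = 1.121099; d = 1/u = 0.891982
p = (exp((r-q)*dt) - d) / (u - d) = 0.413646
Discount per step: exp(-r*dt) = 0.992032
Stock lattice S(k, i) with i counting down-moves:
  k=0: S(0,0) = 102.5200
  k=1: S(1,0) = 114.9351; S(1,1) = 91.4460
  k=2: S(2,0) = 128.8536; S(2,1) = 102.5200; S(2,2) = 81.5681
  k=3: S(3,0) = 144.4577; S(3,1) = 114.9351; S(3,2) = 91.4460; S(3,3) = 72.7573
Terminal payoffs V(N, i) = max(K - S_T, 0):
  V(3,0) = 0.000000; V(3,1) = 0.000000; V(3,2) = 0.584023; V(3,3) = 19.272693
Backward induction: V(k, i) = exp(-r*dt) * [p * V(k+1, i) + (1-p) * V(k+1, i+1)].
  V(2,0) = exp(-r*dt) * [p*0.000000 + (1-p)*0.000000] = 0.000000
  V(2,1) = exp(-r*dt) * [p*0.000000 + (1-p)*0.584023] = 0.339716
  V(2,2) = exp(-r*dt) * [p*0.584023 + (1-p)*19.272693] = 11.450238
  V(1,0) = exp(-r*dt) * [p*0.000000 + (1-p)*0.339716] = 0.197607
  V(1,1) = exp(-r*dt) * [p*0.339716 + (1-p)*11.450238] = 6.799803
  V(0,0) = exp(-r*dt) * [p*0.197607 + (1-p)*6.799803] = 4.036413
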